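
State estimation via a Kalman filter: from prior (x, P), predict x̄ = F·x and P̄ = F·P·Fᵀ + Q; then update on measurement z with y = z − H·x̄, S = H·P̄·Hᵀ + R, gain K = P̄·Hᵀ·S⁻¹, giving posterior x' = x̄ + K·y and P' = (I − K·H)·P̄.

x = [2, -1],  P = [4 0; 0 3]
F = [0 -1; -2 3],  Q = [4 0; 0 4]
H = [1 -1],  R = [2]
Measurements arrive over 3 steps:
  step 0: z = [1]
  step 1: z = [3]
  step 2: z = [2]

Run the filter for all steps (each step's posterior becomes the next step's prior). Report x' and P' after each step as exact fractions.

step 0: x' = [-19/37, -63/37], P' = [131/37 115/37; 115/37 171/37]
step 1: x' = [686/895, -2102/895], P' = [2819/895 2217/895; 2217/895 3331/895]
step 2: x' = [-2196/3805, -11404/3805], P' = [12007/3805 9513/3805; 9513/3805 14271/3805]

step 0: x̄ = F·x = [1, -7]
step 0: P̄ = F·P·Fᵀ + Q = [7 -9; -9 47]
step 0: y = z − H·x̄ = [-7]
step 0: S = H·P̄·Hᵀ + R = [74]
step 0: K = P̄·Hᵀ·S⁻¹ = [8/37; -28/37]
step 0: x' = x̄ + K·y = [-19/37, -63/37]
step 0: P' = (I − K·H)·P̄ = [131/37 115/37; 115/37 171/37]
step 1: x̄ = F·x = [63/37, -151/37]
step 1: P̄ = F·P·Fᵀ + Q = [319/37 -283/37; -283/37 831/37]
step 1: y = z − H·x̄ = [-103/37]
step 1: S = H·P̄·Hᵀ + R = [1790/37]
step 1: K = P̄·Hᵀ·S⁻¹ = [301/895; -557/895]
step 1: x' = x̄ + K·y = [686/895, -2102/895]
step 1: P' = (I − K·H)·P̄ = [2819/895 2217/895; 2217/895 3331/895]
step 2: x̄ = F·x = [2102/895, -7678/895]
step 2: P̄ = F·P·Fᵀ + Q = [6911/895 -5559/895; -5559/895 18231/895]
step 2: y = z − H·x̄ = [-1598/179]
step 2: S = H·P̄·Hᵀ + R = [7610/179]
step 2: K = P̄·Hᵀ·S⁻¹ = [1247/3805; -2379/3805]
step 2: x' = x̄ + K·y = [-2196/3805, -11404/3805]
step 2: P' = (I − K·H)·P̄ = [12007/3805 9513/3805; 9513/3805 14271/3805]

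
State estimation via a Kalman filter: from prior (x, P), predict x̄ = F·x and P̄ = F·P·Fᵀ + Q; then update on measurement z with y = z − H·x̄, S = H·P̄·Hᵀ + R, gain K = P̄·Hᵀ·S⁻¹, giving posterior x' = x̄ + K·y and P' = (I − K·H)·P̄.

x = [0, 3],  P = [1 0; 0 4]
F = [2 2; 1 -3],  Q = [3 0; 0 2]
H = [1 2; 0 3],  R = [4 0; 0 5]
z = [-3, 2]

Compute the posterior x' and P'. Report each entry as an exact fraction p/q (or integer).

x' = [-6717/2798, 1659/5596]
P' = [5897/1399 -2285/2798; -2285/2798 2845/5596]

x̄ = F·x = [6, -9]
P̄ = F·P·Fᵀ + Q = [23 -22; -22 39]
y = z − H·x̄ = [9, 29]
S = H·P̄·Hᵀ + R = [95 168; 168 356]
K = P̄·Hᵀ·S⁻¹ = [903/1399 -1371/2798; 70/1399 1707/5596]
x' = x̄ + K·y = [-6717/2798, 1659/5596]
P' = (I − K·H)·P̄ = [5897/1399 -2285/2798; -2285/2798 2845/5596]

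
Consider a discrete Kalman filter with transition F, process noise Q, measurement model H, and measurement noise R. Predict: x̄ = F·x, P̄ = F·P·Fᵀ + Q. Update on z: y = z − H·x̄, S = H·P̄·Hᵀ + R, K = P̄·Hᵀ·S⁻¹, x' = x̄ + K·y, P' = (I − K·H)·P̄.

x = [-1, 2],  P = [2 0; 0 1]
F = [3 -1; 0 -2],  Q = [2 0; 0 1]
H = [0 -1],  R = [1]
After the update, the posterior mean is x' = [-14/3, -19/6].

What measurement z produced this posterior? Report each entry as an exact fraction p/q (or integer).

z = [3]

x̄ = F·x = [-5, -4]
P̄ = F·P·Fᵀ + Q = [21 2; 2 5]
S = H·P̄·Hᵀ + R = [6]
K = P̄·Hᵀ·S⁻¹ = [-1/3; -5/6]
x' − x̄ = [1/3, 5/6] = K·y
y = (KᵀK)⁻¹·Kᵀ·(x' − x̄) = [-1]
z = y + H·x̄ = [-1] + [4] = [3]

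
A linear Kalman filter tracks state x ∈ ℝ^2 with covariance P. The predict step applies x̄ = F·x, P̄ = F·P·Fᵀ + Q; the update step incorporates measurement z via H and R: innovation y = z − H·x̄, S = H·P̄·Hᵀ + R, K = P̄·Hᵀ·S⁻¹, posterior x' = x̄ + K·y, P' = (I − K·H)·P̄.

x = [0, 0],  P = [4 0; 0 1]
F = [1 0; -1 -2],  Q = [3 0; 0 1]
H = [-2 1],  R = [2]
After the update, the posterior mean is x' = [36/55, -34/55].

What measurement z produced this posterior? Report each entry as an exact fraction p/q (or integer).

x̄ = F·x = [0, 0]
P̄ = F·P·Fᵀ + Q = [7 -4; -4 9]
S = H·P̄·Hᵀ + R = [55]
K = P̄·Hᵀ·S⁻¹ = [-18/55; 17/55]
x' − x̄ = [36/55, -34/55] = K·y
y = (KᵀK)⁻¹·Kᵀ·(x' − x̄) = [-2]
z = y + H·x̄ = [-2] + [0] = [-2]

z = [-2]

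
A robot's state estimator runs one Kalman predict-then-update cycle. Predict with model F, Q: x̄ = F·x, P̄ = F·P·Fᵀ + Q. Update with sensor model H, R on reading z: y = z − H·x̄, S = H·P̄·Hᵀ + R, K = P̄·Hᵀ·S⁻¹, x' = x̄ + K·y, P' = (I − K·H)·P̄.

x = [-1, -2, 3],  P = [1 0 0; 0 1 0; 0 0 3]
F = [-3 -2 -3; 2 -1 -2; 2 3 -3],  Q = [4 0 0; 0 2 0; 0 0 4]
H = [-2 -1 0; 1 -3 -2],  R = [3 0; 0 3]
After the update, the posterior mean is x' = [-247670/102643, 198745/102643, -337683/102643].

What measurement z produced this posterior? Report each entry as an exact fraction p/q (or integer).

x̄ = F·x = [-2, -6, -17]
P̄ = F·P·Fᵀ + Q = [44 14 15; 14 19 19; 15 19 44]
S = H·P̄·Hᵀ + R = [254 137; 137 478]
K = P̄·Hᵀ·S⁻¹ = [-44920/102643 6862/102643; -11369/102643 -14135/102643; -5612/102643 -26307/102643]
x' − x̄ = [-42384/102643, 814603/102643, 1407248/102643] = K·y
y = (KᵀK)⁻¹·Kᵀ·(x' − x̄) = [-7, -52]
z = y + H·x̄ = [-7, -52] + [10, 50] = [3, -2]

z = [3, -2]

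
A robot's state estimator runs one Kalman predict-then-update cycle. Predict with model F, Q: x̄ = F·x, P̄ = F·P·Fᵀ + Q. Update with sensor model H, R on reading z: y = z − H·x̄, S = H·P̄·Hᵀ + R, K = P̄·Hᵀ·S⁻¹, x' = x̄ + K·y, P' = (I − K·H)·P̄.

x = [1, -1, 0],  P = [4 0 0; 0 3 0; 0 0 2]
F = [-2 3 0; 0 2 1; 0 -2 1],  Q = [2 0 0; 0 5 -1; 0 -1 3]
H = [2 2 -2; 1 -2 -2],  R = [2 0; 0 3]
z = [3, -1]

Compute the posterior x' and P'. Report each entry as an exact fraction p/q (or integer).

x̄ = F·x = [-5, -2, 2]
P̄ = F·P·Fᵀ + Q = [45 18 -18; 18 19 -11; -18 -11 17]
y = z − H·x̄ = [21, 4]
S = H·P̄·Hᵀ + R = [702 154; 154 104]
K = P̄·Hᵀ·S⁻¹ = [4959/24646 3321/24646; 2419/12323 -3345/12323; -1237/12323 -1723/12323]
x' = x̄ + K·y = [-5807/24646, 12773/12323, -8223/12323]
P' = (I − K·H)·P̄ = [156267/24646 -19539/12323 56115/12323; -19539/12323 8603/12323 -13355/12323; 56115/12323 -13355/12323 43997/12323]

x' = [-5807/24646, 12773/12323, -8223/12323]
P' = [156267/24646 -19539/12323 56115/12323; -19539/12323 8603/12323 -13355/12323; 56115/12323 -13355/12323 43997/12323]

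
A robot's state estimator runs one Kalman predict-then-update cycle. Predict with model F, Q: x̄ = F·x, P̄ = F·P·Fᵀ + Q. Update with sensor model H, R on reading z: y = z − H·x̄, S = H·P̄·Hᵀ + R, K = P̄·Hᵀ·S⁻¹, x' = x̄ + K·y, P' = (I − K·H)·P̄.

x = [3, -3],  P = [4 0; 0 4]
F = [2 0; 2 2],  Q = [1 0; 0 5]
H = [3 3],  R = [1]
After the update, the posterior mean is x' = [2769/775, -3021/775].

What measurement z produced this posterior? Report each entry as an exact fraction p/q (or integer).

z = [-1]

x̄ = F·x = [6, 0]
P̄ = F·P·Fᵀ + Q = [17 16; 16 37]
S = H·P̄·Hᵀ + R = [775]
K = P̄·Hᵀ·S⁻¹ = [99/775; 159/775]
x' − x̄ = [-1881/775, -3021/775] = K·y
y = (KᵀK)⁻¹·Kᵀ·(x' − x̄) = [-19]
z = y + H·x̄ = [-19] + [18] = [-1]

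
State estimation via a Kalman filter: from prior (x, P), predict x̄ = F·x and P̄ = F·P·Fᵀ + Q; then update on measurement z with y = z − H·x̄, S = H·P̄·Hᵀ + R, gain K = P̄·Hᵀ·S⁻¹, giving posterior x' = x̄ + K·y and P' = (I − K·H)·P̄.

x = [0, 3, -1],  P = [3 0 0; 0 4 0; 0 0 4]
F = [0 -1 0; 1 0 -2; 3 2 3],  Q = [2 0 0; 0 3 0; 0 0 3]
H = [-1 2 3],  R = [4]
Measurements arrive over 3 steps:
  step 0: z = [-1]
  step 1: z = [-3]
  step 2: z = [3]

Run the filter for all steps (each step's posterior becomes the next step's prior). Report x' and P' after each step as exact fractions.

step 0: x' = [-801/352, 1425/704, -53/22], P' = [831/176 -15/352 17/11; -15/352 15487/704 -323/22; 17/11 -323/22 118/11]
step 1: x' = [-2715645/773087, 540365/110441, -4218692/773087], P' = [13806329/773087 -2167664/110441 14640799/773087; -2167664/110441 3218741/110441 -2850998/110441; 14640799/773087 -2850998/110441 18420449/773087]
step 2: x' = [-377030575/229330238, 2450433599/573325595, -556944095/229330238], P' = [4156584239/229330238 -2232527148/114665119 4390879097/229330238; -2232527148/114665119 16254989846/573325595 -2925295384/114665119; 4390879097/229330238 -2925295384/114665119 5493602855/229330238]

step 0: x̄ = F·x = [-3, 2, 3]
step 0: P̄ = F·P·Fᵀ + Q = [6 0 -8; 0 22 -15; -8 -15 82]
step 0: y = z − H·x̄ = [-17]
step 0: S = H·P̄·Hᵀ + R = [704]
step 0: K = P̄·Hᵀ·S⁻¹ = [-15/352; -1/704; 7/22]
step 0: x' = x̄ + K·y = [-801/352, 1425/704, -53/22]
step 0: P' = (I − K·H)·P̄ = [831/176 -15/352 17/11; -15/352 15487/704 -323/22; 17/11 -323/22 118/11]
step 1: x̄ = F·x = [-1425/704, 895/352, -1761/176]
step 1: P̄ = F·P·Fᵀ + Q = [16895/704 -10321/352 31/176; -10321/352 7823/176 335/88; 31/176 335/88 3571/44]
step 1: y = z − H·x̄ = [14015/704]
step 1: S = H·P̄·Hᵀ + R = [773087/704]
step 1: K = P̄·Hᵀ·S⁻¹ = [-57807/773087; 13038/110441; 176644/773087]
step 1: x' = x̄ + K·y = [-2715645/773087, 540365/110441, -4218692/773087]
step 1: P' = (I − K·H)·P̄ = [13806329/773087 -2167664/110441 14640799/773087; -2167664/110441 3218741/110441 -2850998/110441; 14640799/773087 -2850998/110441 18420449/773087]
step 2: x̄ = F·x = [-540365/110441, 5721739/773087, -13237901/773087]
step 2: P̄ = F·P·Fᵀ + Q = [3439623/110441 -3534332/110441 8618504/110441; -3534332/110441 31244190/773087 -63545456/773087; 8618504/110441 -63545456/773087 224451785/773087]
step 2: y = z − H·x̄ = [26806931/773087]
step 2: S = H·P̄·Hᵀ + R = [1146651190/773087]
step 2: K = P̄·Hᵀ·S⁻¹ = [21486115/229330238; -51703832/573325595; 97186983/229330238]
step 2: x' = x̄ + K·y = [-377030575/229330238, 2450433599/573325595, -556944095/229330238]
step 2: P' = (I − K·H)·P̄ = [4156584239/229330238 -2232527148/114665119 4390879097/229330238; -2232527148/114665119 16254989846/573325595 -2925295384/114665119; 4390879097/229330238 -2925295384/114665119 5493602855/229330238]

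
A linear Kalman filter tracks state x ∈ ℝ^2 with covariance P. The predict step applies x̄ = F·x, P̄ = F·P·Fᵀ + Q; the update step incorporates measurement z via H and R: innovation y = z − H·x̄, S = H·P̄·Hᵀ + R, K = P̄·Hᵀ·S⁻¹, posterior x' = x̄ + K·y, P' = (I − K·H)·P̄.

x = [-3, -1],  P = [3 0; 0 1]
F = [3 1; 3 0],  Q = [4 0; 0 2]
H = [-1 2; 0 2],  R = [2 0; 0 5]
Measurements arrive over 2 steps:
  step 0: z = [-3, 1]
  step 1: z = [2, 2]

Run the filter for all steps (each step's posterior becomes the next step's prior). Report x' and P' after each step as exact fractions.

step 0: x̄ = F·x = [-10, -9]
step 0: P̄ = F·P·Fᵀ + Q = [32 27; 27 29]
step 0: y = z − H·x̄ = [5, 19]
step 0: S = H·P̄·Hᵀ + R = [42 62; 62 121]
step 0: K = P̄·Hᵀ·S⁻¹ = [-343/619 452/619; 155/1238 257/619]
step 0: x' = x̄ + K·y = [683/619, -601/1238]
step 0: P' = (I − K·H)·P̄ = [2946/619 1130/619; 1130/619 1285/1238]
step 1: x̄ = F·x = [3497/1238, 2049/619]
step 1: P̄ = F·P·Fᵀ + Q = [72825/1238 29904/619; 29904/619 27752/619]
step 1: y = z − H·x̄ = [-2223/1238, -2860/619]
step 1: S = H·P̄·Hᵀ + R = [58085/1238 51200/619; 51200/619 114103/619]
step 1: K = P̄·Hᵀ·S⁻¹ = [-422911/745715 116128/149143; 51200/447429 194672/447429]
step 1: x' = x̄ + K·y = [183066/745715, 489679/447429]
step 1: P' = (I − K·H)·P̄ = [3749022/745715 290320/149143; 290320/149143 486680/447429]

step 0: x' = [683/619, -601/1238], P' = [2946/619 1130/619; 1130/619 1285/1238]
step 1: x' = [183066/745715, 489679/447429], P' = [3749022/745715 290320/149143; 290320/149143 486680/447429]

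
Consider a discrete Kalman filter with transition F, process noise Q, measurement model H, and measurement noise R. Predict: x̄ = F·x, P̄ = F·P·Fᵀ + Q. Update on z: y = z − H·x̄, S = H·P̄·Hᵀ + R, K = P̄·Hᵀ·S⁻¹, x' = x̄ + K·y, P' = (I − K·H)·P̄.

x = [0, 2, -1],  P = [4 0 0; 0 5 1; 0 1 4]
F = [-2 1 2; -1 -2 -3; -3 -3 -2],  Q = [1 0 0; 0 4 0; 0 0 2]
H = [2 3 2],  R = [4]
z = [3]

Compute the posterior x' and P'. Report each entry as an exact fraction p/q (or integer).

x̄ = F·x = [0, -1, -4]
P̄ = F·P·Fᵀ + Q = [42 -33 -15; -33 76 79; -15 79 111]
y = z − H·x̄ = [14]
S = H·P̄·Hᵀ + R = [1732]
K = P̄·Hᵀ·S⁻¹ = [-45/1732; 80/433; 429/1732]
x' = x̄ + K·y = [-315/866, 687/433, -461/866]
P' = (I − K·H)·P̄ = [70719/1732 -10689/433 -6675/1732; -10689/433 7308/433 -113/433; -6675/1732 -113/433 8211/1732]

x' = [-315/866, 687/433, -461/866]
P' = [70719/1732 -10689/433 -6675/1732; -10689/433 7308/433 -113/433; -6675/1732 -113/433 8211/1732]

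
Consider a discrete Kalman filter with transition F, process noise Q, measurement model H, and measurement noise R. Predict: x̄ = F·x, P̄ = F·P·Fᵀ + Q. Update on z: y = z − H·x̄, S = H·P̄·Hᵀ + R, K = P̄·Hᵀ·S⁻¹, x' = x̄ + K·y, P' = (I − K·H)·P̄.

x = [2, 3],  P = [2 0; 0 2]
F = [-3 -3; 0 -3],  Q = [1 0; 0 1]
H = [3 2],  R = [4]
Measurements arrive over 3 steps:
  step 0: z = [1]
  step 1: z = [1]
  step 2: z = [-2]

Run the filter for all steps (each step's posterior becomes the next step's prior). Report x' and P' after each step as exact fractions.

step 0: x' = [-27/629, 227/629], P' = [1664/629 -2202/629; -2202/629 3487/629]
step 1: x' = [-23853/167756, 231733/335512], P' = [168883/83878 -461463/167756; -461463/167756 1581827/335512]
step 2: x' = [-105257550/167142851, -14007760/167142851], P' = [298602548/167142851 -399948936/167142851; -399948936/167142851 693791878/167142851]

step 0: x̄ = F·x = [-15, -9]
step 0: P̄ = F·P·Fᵀ + Q = [37 18; 18 19]
step 0: y = z − H·x̄ = [64]
step 0: S = H·P̄·Hᵀ + R = [629]
step 0: K = P̄·Hᵀ·S⁻¹ = [147/629; 92/629]
step 0: x' = x̄ + K·y = [-27/629, 227/629]
step 0: P' = (I − K·H)·P̄ = [1664/629 -2202/629; -2202/629 3487/629]
step 1: x̄ = F·x = [-600/629, -681/629]
step 1: P̄ = F·P·Fᵀ + Q = [7352/629 11565/629; 11565/629 32012/629]
step 1: y = z − H·x̄ = [223/37]
step 1: S = H·P̄·Hᵀ + R = [19736/37]
step 1: K = P̄·Hᵀ·S⁻¹ = [1329/9868; 5807/19736]
step 1: x' = x̄ + K·y = [-23853/167756, 231733/335512]
step 1: P' = (I − K·H)·P̄ = [168883/83878 -461463/167756; -461463/167756 1581827/335512]
step 2: x̄ = F·x = [-552081/335512, -695199/335512]
step 2: P̄ = F·P·Fᵀ + Q = [4039075/335512 5930109/335512; 5930109/335512 14571955/335512]
step 2: y = z − H·x̄ = [2375617/335512]
step 2: S = H·P̄·Hᵀ + R = [167142851/335512]
step 2: K = P̄·Hᵀ·S⁻¹ = [23977443/167142851; 46934237/167142851]
step 2: x' = x̄ + K·y = [-105257550/167142851, -14007760/167142851]
step 2: P' = (I − K·H)·P̄ = [298602548/167142851 -399948936/167142851; -399948936/167142851 693791878/167142851]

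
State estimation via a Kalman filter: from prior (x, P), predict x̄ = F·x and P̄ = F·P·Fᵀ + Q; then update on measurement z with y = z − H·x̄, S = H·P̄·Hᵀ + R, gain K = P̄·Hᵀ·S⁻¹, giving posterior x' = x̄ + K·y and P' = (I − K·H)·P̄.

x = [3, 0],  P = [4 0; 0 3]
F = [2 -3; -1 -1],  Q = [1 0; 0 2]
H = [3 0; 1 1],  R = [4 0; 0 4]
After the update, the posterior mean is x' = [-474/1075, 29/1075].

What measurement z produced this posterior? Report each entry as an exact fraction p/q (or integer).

x̄ = F·x = [6, -3]
P̄ = F·P·Fᵀ + Q = [44 1; 1 9]
S = H·P̄·Hᵀ + R = [400 135; 135 59]
K = P̄·Hᵀ·S⁻¹ = [1713/5375 36/1075; -1173/5375 719/1075]
x' − x̄ = [-6924/1075, 3254/1075] = K·y
y = (KᵀK)⁻¹·Kᵀ·(x' − x̄) = [-20, -2]
z = y + H·x̄ = [-20, -2] + [18, 3] = [-2, 1]

z = [-2, 1]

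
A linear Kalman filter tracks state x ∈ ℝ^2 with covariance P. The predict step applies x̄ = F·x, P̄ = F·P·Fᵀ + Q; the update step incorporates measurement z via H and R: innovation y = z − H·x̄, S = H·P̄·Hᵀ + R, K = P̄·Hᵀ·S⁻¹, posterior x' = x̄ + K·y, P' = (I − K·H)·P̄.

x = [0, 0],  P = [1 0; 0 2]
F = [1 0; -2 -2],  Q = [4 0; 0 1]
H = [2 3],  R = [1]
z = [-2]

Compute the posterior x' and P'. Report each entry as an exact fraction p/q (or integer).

x̄ = F·x = [0, 0]
P̄ = F·P·Fᵀ + Q = [5 -2; -2 13]
y = z − H·x̄ = [-2]
S = H·P̄·Hᵀ + R = [114]
K = P̄·Hᵀ·S⁻¹ = [2/57; 35/114]
x' = x̄ + K·y = [-4/57, -35/57]
P' = (I − K·H)·P̄ = [277/57 -184/57; -184/57 257/114]

x' = [-4/57, -35/57]
P' = [277/57 -184/57; -184/57 257/114]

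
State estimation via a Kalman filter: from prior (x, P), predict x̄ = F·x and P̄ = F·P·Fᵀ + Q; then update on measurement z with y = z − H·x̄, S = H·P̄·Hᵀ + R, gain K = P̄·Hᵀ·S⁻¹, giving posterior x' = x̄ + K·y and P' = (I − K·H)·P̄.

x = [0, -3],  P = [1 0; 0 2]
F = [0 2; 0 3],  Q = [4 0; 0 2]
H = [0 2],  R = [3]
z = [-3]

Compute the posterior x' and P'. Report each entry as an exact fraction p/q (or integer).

x' = [-138/83, -147/83]
P' = [420/83 36/83; 36/83 60/83]

x̄ = F·x = [-6, -9]
P̄ = F·P·Fᵀ + Q = [12 12; 12 20]
y = z − H·x̄ = [15]
S = H·P̄·Hᵀ + R = [83]
K = P̄·Hᵀ·S⁻¹ = [24/83; 40/83]
x' = x̄ + K·y = [-138/83, -147/83]
P' = (I − K·H)·P̄ = [420/83 36/83; 36/83 60/83]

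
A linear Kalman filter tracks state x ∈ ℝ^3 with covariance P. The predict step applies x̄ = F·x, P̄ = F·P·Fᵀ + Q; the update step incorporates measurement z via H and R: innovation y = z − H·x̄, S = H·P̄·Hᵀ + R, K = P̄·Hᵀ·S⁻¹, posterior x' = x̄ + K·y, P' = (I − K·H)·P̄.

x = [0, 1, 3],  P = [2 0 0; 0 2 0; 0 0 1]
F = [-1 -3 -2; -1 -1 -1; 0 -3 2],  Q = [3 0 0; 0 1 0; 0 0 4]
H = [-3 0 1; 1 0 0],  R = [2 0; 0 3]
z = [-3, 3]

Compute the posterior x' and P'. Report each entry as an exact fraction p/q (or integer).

x̄ = F·x = [-9, -4, 3]
P̄ = F·P·Fᵀ + Q = [27 10 14; 10 6 4; 14 4 26]
y = z − H·x̄ = [-33, 12]
S = H·P̄·Hᵀ + R = [187 -67; -67 30]
K = P̄·Hᵀ·S⁻¹ = [-201/1121 560/1121; -110/1121 128/1121; 458/1121 1546/1121]
x' = x̄ + K·y = [3264/1121, 682/1121, 6801/1121]
P' = (I − K·H)·P̄ = [1680/1121 384/1121 4638/1121; 384/1121 2586/1121 932/1121; 4638/1121 932/1121 14830/1121]

x' = [3264/1121, 682/1121, 6801/1121]
P' = [1680/1121 384/1121 4638/1121; 384/1121 2586/1121 932/1121; 4638/1121 932/1121 14830/1121]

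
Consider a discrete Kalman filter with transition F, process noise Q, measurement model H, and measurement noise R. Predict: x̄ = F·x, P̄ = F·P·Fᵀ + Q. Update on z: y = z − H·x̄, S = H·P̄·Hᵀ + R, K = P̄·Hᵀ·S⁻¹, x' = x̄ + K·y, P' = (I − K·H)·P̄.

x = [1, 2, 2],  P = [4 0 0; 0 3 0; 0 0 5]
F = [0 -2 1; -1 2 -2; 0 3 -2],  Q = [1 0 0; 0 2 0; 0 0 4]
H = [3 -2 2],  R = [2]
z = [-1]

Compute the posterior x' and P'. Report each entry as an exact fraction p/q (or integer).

x̄ = F·x = [-2, -1, 2]
P̄ = F·P·Fᵀ + Q = [18 -22 -28; -22 38 38; -28 38 51]
y = z − H·x̄ = [-1]
S = H·P̄·Hᵀ + R = [144]
K = P̄·Hᵀ·S⁻¹ = [7/24; -11/24; -29/72]
x' = x̄ + K·y = [-55/24, -13/24, 173/72]
P' = (I − K·H)·P̄ = [23/4 -11/4 -133/12; -11/4 31/4 137/12; -133/12 137/12 995/36]

x' = [-55/24, -13/24, 173/72]
P' = [23/4 -11/4 -133/12; -11/4 31/4 137/12; -133/12 137/12 995/36]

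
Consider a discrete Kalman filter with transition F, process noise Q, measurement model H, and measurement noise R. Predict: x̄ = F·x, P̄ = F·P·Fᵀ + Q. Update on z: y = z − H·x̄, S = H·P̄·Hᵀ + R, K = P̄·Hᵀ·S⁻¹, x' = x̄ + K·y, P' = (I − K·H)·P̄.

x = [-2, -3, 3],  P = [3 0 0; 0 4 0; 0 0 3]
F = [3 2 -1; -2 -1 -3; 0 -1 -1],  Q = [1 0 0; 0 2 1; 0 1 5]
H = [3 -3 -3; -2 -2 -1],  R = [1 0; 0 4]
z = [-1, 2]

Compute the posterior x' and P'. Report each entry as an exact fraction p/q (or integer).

x̄ = F·x = [-15, -2, 0]
P̄ = F·P·Fᵀ + Q = [47 -17 -5; -17 45 14; -5 14 12]
y = z − H·x̄ = [38, -32]
S = H·P̄·Hᵀ + R = [1585 135; 135 284]
K = P̄·Hᵀ·S⁻¹ = [66213/431915 -23024/86383; -55302/431915 -16034/86383; -22362/431915 -6999/86383]
x' = x̄ + K·y = [-278791/431915, -399866/431915, 270084/431915]
P' = (I − K·H)·P̄ = [262314/431915 -304391/431915 544634/431915; -304391/431915 1215419/431915 -1501376/431915; 544634/431915 -1501376/431915 2053464/431915]

x' = [-278791/431915, -399866/431915, 270084/431915]
P' = [262314/431915 -304391/431915 544634/431915; -304391/431915 1215419/431915 -1501376/431915; 544634/431915 -1501376/431915 2053464/431915]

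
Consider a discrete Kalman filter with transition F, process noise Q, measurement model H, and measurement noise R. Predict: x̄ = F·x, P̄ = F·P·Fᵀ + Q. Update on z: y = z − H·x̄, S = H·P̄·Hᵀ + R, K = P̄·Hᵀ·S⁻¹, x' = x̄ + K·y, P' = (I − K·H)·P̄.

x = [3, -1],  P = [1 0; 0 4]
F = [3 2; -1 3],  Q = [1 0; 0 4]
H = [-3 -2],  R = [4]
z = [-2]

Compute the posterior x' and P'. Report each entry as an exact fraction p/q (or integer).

x̄ = F·x = [7, -6]
P̄ = F·P·Fᵀ + Q = [26 21; 21 41]
y = z − H·x̄ = [7]
S = H·P̄·Hᵀ + R = [654]
K = P̄·Hᵀ·S⁻¹ = [-20/109; -145/654]
x' = x̄ + K·y = [623/109, -4939/654]
P' = (I − K·H)·P̄ = [434/109 -611/109; -611/109 5789/654]

x' = [623/109, -4939/654]
P' = [434/109 -611/109; -611/109 5789/654]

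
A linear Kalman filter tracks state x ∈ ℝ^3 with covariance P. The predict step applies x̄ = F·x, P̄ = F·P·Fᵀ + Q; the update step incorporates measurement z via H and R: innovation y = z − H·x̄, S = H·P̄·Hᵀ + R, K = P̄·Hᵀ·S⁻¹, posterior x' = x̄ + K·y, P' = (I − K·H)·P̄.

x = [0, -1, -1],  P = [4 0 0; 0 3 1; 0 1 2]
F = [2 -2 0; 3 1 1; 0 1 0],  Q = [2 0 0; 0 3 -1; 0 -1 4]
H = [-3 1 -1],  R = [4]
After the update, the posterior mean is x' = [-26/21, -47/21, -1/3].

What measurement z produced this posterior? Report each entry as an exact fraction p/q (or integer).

z = [2]

x̄ = F·x = [2, -2, -1]
P̄ = F·P·Fᵀ + Q = [30 16 -6; 16 46 3; -6 3 7]
S = H·P̄·Hᵀ + R = [189]
K = P̄·Hᵀ·S⁻¹ = [-68/189; -5/189; 2/27]
x' − x̄ = [-68/21, -5/21, 2/3] = K·y
y = (KᵀK)⁻¹·Kᵀ·(x' − x̄) = [9]
z = y + H·x̄ = [9] + [-7] = [2]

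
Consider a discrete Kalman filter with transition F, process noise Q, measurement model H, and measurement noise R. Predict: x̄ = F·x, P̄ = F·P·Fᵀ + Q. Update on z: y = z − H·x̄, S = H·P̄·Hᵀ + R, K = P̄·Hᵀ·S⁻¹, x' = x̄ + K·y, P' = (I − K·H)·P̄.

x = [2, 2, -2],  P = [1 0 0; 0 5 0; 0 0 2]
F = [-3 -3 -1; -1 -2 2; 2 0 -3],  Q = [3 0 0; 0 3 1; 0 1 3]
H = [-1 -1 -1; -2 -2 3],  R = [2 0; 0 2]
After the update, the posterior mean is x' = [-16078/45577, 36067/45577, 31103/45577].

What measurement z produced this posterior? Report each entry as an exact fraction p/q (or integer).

z = [-1, 1]

x̄ = F·x = [-10, -10, 10]
P̄ = F·P·Fᵀ + Q = [59 29 0; 29 32 -13; 0 -13 25]
S = H·P̄·Hᵀ + R = [150 236; 236 979]
K = P̄·Hᵀ·S⁻¹ = [-22308/45577 -2816/45577; -4498/45577 -6411/45577; -17792/45577 8991/45577]
x' − x̄ = [439692/45577, 491837/45577, -424667/45577] = K·y
y = (KᵀK)⁻¹·Kᵀ·(x' − x̄) = [-11, -69]
z = y + H·x̄ = [-11, -69] + [10, 70] = [-1, 1]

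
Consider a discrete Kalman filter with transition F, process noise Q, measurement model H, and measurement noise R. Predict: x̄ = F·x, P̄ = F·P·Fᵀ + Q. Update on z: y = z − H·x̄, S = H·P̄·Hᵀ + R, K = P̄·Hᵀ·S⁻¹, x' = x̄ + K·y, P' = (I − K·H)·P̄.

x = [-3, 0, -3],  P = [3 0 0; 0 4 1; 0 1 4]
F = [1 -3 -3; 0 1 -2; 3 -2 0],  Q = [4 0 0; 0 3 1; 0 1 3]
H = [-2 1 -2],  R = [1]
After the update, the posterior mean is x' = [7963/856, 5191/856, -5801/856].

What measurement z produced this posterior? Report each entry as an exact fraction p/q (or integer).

x̄ = F·x = [6, 6, -9]
P̄ = F·P·Fᵀ + Q = [97 15 39; 15 19 -3; 39 -3 46]
S = H·P̄·Hᵀ + R = [856]
K = P̄·Hᵀ·S⁻¹ = [-257/856; -5/856; -173/856]
x' − x̄ = [2827/856, 55/856, 1903/856] = K·y
y = (KᵀK)⁻¹·Kᵀ·(x' − x̄) = [-11]
z = y + H·x̄ = [-11] + [12] = [1]

z = [1]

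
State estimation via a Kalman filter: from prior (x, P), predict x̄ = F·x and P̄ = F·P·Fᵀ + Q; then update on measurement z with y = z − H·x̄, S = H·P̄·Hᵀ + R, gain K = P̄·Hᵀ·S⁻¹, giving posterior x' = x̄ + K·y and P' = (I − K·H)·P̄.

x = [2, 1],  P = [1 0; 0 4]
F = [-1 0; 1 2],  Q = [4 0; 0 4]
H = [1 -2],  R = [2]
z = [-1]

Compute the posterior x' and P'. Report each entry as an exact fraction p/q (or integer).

x' = [-127/95, -7/95]
P' = [426/95 206/95; 206/95 146/95]

x̄ = F·x = [-2, 4]
P̄ = F·P·Fᵀ + Q = [5 -1; -1 21]
y = z − H·x̄ = [9]
S = H·P̄·Hᵀ + R = [95]
K = P̄·Hᵀ·S⁻¹ = [7/95; -43/95]
x' = x̄ + K·y = [-127/95, -7/95]
P' = (I − K·H)·P̄ = [426/95 206/95; 206/95 146/95]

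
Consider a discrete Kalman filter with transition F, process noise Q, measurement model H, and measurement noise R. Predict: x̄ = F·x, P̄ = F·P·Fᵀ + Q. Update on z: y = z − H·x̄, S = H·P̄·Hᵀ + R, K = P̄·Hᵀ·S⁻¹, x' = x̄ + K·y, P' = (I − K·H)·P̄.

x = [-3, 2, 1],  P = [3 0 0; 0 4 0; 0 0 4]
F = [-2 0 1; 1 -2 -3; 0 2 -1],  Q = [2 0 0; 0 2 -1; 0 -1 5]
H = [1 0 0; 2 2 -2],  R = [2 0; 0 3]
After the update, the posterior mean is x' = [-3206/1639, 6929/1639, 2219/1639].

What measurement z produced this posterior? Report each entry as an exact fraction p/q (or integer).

z = [-3, 2]

x̄ = F·x = [7, -10, 3]
P̄ = F·P·Fᵀ + Q = [18 -18 -4; -18 57 -5; -4 -5 25]
S = H·P̄·Hᵀ + R = [20 8; 8 331]
K = P̄·Hᵀ·S⁻¹ = [2947/3278 4/1639; -3331/3278 476/1639; -195/1639 -332/1639]
x' − x̄ = [-14679/1639, 23319/1639, -2698/1639] = K·y
y = (KᵀK)⁻¹·Kᵀ·(x' − x̄) = [-10, 14]
z = y + H·x̄ = [-10, 14] + [7, -12] = [-3, 2]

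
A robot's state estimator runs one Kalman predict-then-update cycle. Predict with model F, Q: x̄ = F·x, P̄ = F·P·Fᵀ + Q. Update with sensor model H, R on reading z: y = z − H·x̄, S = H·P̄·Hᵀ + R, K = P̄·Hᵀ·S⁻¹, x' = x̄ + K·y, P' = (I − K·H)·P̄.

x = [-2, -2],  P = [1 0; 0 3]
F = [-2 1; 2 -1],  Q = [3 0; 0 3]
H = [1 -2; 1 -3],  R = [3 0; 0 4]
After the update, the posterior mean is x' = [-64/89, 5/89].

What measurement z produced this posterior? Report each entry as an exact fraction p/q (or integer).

x̄ = F·x = [2, -2]
P̄ = F·P·Fᵀ + Q = [10 -7; -7 10]
S = H·P̄·Hᵀ + R = [81 105; 105 146]
K = P̄·Hᵀ·S⁻¹ = [83/267 -1/89; -19/267 -18/89]
x' − x̄ = [-242/89, 183/89] = K·y
y = (KᵀK)⁻¹·Kᵀ·(x' − x̄) = [-9, -7]
z = y + H·x̄ = [-9, -7] + [6, 8] = [-3, 1]

z = [-3, 1]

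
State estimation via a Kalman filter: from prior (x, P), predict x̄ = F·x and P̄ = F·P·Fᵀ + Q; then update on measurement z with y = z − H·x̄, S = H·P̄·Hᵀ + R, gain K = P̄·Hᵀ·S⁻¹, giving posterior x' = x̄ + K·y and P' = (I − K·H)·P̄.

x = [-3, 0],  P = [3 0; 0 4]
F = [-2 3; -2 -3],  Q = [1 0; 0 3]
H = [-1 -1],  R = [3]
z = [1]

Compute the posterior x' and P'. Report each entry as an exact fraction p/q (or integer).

x' = [1/11, -21/55]
P' = [414/11 -399/11; -399/11 2076/55]

x̄ = F·x = [6, 6]
P̄ = F·P·Fᵀ + Q = [49 -24; -24 51]
y = z − H·x̄ = [13]
S = H·P̄·Hᵀ + R = [55]
K = P̄·Hᵀ·S⁻¹ = [-5/11; -27/55]
x' = x̄ + K·y = [1/11, -21/55]
P' = (I − K·H)·P̄ = [414/11 -399/11; -399/11 2076/55]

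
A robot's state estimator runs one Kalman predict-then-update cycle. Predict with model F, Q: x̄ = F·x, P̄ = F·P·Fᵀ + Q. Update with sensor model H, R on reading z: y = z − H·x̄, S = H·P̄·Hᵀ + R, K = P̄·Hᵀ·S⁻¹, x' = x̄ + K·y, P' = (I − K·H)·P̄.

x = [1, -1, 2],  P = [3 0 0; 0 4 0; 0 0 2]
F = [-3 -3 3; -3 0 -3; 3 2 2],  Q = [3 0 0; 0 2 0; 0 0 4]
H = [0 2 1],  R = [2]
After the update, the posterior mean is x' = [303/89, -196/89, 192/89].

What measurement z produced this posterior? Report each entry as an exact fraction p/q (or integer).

x̄ = F·x = [6, -9, 5]
P̄ = F·P·Fᵀ + Q = [84 9 -39; 9 47 -39; -39 -39 55]
S = H·P̄·Hᵀ + R = [89]
K = P̄·Hᵀ·S⁻¹ = [-21/89; 55/89; -23/89]
x' − x̄ = [-231/89, 605/89, -253/89] = K·y
y = (KᵀK)⁻¹·Kᵀ·(x' − x̄) = [11]
z = y + H·x̄ = [11] + [-13] = [-2]

z = [-2]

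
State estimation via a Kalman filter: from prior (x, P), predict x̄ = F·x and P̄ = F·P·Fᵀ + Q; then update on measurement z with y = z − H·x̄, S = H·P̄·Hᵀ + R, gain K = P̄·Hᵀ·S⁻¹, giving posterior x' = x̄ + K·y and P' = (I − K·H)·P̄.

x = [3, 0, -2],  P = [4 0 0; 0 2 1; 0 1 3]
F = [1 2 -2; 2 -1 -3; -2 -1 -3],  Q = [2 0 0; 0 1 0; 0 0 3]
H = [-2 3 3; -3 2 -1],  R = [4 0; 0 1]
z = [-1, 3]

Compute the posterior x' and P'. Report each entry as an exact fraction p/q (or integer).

x̄ = F·x = [7, 12, 0]
P̄ = F·P·Fᵀ + Q = [18 18 2; 18 52 19; 2 19 54]
y = z − H·x̄ = [-23, 0]
S = H·P̄·Hᵀ + R = [1132 67; 67 145]
K = P̄·Hᵀ·S⁻¹ = [4820/159651 -24248/159651; 23588/159651 23233/159651; 10883/53217 -13103/53217]
x' = x̄ + K·y = [1006697/159651, 1373288/159651, -250309/53217]
P' = (I − K·H)·P̄ = [2273078/159651 2772266/159651 -416818/53217; 2772266/159651 3406553/159651 -508975/53217; -416818/53217 -508975/53217 81869/17739]

x' = [1006697/159651, 1373288/159651, -250309/53217]
P' = [2273078/159651 2772266/159651 -416818/53217; 2772266/159651 3406553/159651 -508975/53217; -416818/53217 -508975/53217 81869/17739]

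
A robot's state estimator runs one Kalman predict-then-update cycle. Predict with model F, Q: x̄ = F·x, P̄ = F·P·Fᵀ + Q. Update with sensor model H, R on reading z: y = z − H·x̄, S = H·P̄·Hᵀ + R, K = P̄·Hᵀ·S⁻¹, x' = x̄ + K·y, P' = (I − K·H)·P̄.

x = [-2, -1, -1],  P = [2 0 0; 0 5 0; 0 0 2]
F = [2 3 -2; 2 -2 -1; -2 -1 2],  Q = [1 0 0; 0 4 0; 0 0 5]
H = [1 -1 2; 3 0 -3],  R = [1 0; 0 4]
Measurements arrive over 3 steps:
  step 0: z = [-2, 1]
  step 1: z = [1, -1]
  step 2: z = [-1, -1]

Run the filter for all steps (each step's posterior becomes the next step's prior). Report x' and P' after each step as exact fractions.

step 0: x' = [-4292/8611, -23633/163609, -132131/163609], P' = [7139/8611 15138/8611 4751/8611; 15138/8611 957138/163609 296486/163609; 4751/8611 296486/163609 117397/163609]
step 1: x' = [957008/226238893, -2539752676/8370839041, 2718433555/8370839041], P' = [144864602/226238893 264079791/226238893 84692578/226238893; 264079791/226238893 33519997159/8370839041 10519893479/8370839041; 84692578/226238893 10519893479/8370839041 4605656038/8370839041]
step 2: x' = [-28999695998680/58941771253301, 11358843419468/58941771253301, -8245735877189/58941771253301], P' = [188461739903923/294708856266505 343849586565326/294708856266505 110275215354531/294708856266505; 343849586565326/294708856266505 1179959098526312/294708856266505 370320705392962/294708856266505; 110275215354531/294708856266505 370320705392962/294708856266505 162134972244167/294708856266505]

step 0: x̄ = F·x = [-5, -1, 3]
step 0: P̄ = F·P·Fᵀ + Q = [62 -18 -31; -18 34 -2; -31 -2 26]
step 0: y = z − H·x̄ = [-4, 25]
step 0: S = H·P̄·Hᵀ + R = [121 -15; -15 1354]
step 0: K = P̄·Hᵀ·S⁻¹ = [1503/8611 1791/8611; -76544/163609 -6648/163609; 28577/163609 -20346/163609]
step 0: x' = x̄ + K·y = [-4292/8611, -23633/163609, -132131/163609]
step 0: P' = (I − K·H)·P̄ = [7139/8611 15138/8611 4751/8611; 15138/8611 957138/163609 296486/163609; 4751/8611 296486/163609 117397/163609]
step 1: x̄ = F·x = [1593/8611, 16301/163609, -77533/163609]
step 1: P̄ = F·P·Fᵀ + Q = [471657/8611 -243966/8611 -162658/8611; -243966/8611 3666841/163609 1364318/163609; -162658/8611 1364318/163609 2029727/163609]
step 1: y = z − H·x̄ = [304709/163609, -487009/163609]
step 1: S = H·P̄·Hᵀ + R = [12362269/163609 23433597/163609; 23433597/163609 155204362/163609]
step 1: K = P̄·Hᵀ·S⁻¹ = [50169967/226238893 45129018/226238893; -2709257934/8370839041 -561705909/8370839041; 1825043983/8370839041 -1104022989/8370839041]
step 1: x' = x̄ + K·y = [957008/226238893, -2539752676/8370839041, 2718433555/8370839041]
step 1: P' = (I − K·H)·P̄ = [144864602/226238893 264079791/226238893 84692578/226238893; 264079791/226238893 33519997159/8370839041 10519893479/8370839041; 84692578/226238893 10519893479/8370839041 4605656038/8370839041]
step 2: x̄ = F·x = [-12985306546/8370839041, 2431890389/8370839041, 7905801194/8370839041]
step 2: P̄ = F·P·Fᵀ + Q = [315857101088/8370839041 -159208664085/8370839041 -109362043941/8370839041; -159208664085/8370839041 144986416170/8370839041 43172697559/8370839041; -109362043941/8370839041 43172697559/8370839041 87172009676/8370839041]
step 2: y = z − H·x̄ = [-8765244494/8370839041, 54302484179/8370839041]
step 2: S = H·P̄·Hᵀ + R = [526180757173/8370839041 703597198317/8370839041; 703597198317/8370839041 5629262143978/8370839041]
step 2: K = P̄·Hᵀ·S⁻¹ = [65162584047659/294708856266505 58639893412044/294708856266505; -95468101175062/294708856266505 -19853339120727/294708856266505; 64224454449903/294708856266505 -38894817667227/294708856266505]
step 2: x' = x̄ + K·y = [-28999695998680/58941771253301, 11358843419468/58941771253301, -8245735877189/58941771253301]
step 2: P' = (I − K·H)·P̄ = [188461739903923/294708856266505 343849586565326/294708856266505 110275215354531/294708856266505; 343849586565326/294708856266505 1179959098526312/294708856266505 370320705392962/294708856266505; 110275215354531/294708856266505 370320705392962/294708856266505 162134972244167/294708856266505]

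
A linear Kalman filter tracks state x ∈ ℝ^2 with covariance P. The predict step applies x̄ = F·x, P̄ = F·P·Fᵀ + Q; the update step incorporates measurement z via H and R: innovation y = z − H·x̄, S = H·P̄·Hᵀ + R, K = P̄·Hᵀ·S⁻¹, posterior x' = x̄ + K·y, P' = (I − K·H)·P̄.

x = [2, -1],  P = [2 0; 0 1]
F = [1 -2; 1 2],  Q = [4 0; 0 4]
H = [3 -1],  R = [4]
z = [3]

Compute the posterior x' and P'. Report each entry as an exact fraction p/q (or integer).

x̄ = F·x = [4, 0]
P̄ = F·P·Fᵀ + Q = [10 -2; -2 10]
y = z − H·x̄ = [-9]
S = H·P̄·Hᵀ + R = [116]
K = P̄·Hᵀ·S⁻¹ = [8/29; -4/29]
x' = x̄ + K·y = [44/29, 36/29]
P' = (I − K·H)·P̄ = [34/29 70/29; 70/29 226/29]

x' = [44/29, 36/29]
P' = [34/29 70/29; 70/29 226/29]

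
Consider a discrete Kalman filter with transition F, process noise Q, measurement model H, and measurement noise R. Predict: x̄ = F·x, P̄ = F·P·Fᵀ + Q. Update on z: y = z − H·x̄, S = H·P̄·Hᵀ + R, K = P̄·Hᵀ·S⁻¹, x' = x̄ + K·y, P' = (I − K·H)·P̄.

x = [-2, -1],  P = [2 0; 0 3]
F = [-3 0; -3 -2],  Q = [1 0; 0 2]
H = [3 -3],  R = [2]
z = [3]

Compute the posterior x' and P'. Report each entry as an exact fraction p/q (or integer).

x̄ = F·x = [6, 8]
P̄ = F·P·Fᵀ + Q = [19 18; 18 32]
y = z − H·x̄ = [9]
S = H·P̄·Hᵀ + R = [137]
K = P̄·Hᵀ·S⁻¹ = [3/137; -42/137]
x' = x̄ + K·y = [849/137, 718/137]
P' = (I − K·H)·P̄ = [2594/137 2592/137; 2592/137 2620/137]

x' = [849/137, 718/137]
P' = [2594/137 2592/137; 2592/137 2620/137]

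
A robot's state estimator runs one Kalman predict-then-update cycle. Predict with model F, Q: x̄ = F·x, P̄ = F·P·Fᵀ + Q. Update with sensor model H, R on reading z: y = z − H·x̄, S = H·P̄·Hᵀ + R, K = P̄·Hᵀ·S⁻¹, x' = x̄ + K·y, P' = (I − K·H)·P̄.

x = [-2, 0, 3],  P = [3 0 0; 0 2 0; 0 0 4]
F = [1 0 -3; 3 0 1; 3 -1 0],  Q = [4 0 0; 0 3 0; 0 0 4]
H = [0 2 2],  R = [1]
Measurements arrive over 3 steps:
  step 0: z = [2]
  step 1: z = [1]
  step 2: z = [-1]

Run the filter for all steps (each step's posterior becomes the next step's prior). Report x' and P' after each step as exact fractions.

step 0: x' = [-1019/97, 197/97, -102/97], P' = [20711/485 -2919/485 585/97; -2919/485 1606/485 -309/97; 585/97 -309/97 321/97]
step 1: x' = [-1230221/660433, 473295/660433, -149540/660433], P' = [94933354/3302165 -432138/3302165 500148/3302165; -432138/3302165 6190461/3302165 -5777976/3302165; 500148/3302165 -5777976/3302165 6190911/3302165]
step 2: x' = [122645561/213948689, -30892087/2781332957, -1367448336/2781332957], P' = [5273454981/213948689 -19712643/213948689 27799152/213948689; -19712643/213948689 5214135984/2781332957 -4866841284/2781332957; 27799152/213948689 -4866841284/2781332957 5214714715/2781332957]

step 0: x̄ = F·x = [-11, -3, -6]
step 0: P̄ = F·P·Fᵀ + Q = [43 -3 9; -3 34 27; 9 27 33]
step 0: y = z − H·x̄ = [20]
step 0: S = H·P̄·Hᵀ + R = [485]
step 0: K = P̄·Hᵀ·S⁻¹ = [12/485; 122/485; 24/97]
step 0: x' = x̄ + K·y = [-1019/97, 197/97, -102/97]
step 0: P' = (I − K·H)·P̄ = [20711/485 -2919/485 585/97; -2919/485 1606/485 -309/97; 585/97 -309/97 321/97]
step 1: x̄ = F·x = [-713/97, -3159/97, -3254/97]
step 1: P̄ = F·P·Fᵀ + Q = [19546/485 33918/485 34092/485; 33918/485 207009/485 205476/485; 34092/485 205476/485 207459/485]
step 1: y = z − H·x̄ = [12923/97]
step 1: S = H·P̄·Hᵀ + R = [660433/97]
step 1: K = P̄·Hᵀ·S⁻¹ = [27204/660433; 164994/660433; 165174/660433]
step 1: x' = x̄ + K·y = [-1230221/660433, 473295/660433, -149540/660433]
step 1: P' = (I − K·H)·P̄ = [94933354/3302165 -432138/3302165 500148/3302165; -432138/3302165 6190461/3302165 -5777976/3302165; 500148/3302165 -5777976/3302165 6190911/3302165]
step 2: x̄ = F·x = [-781601/660433, -3840203/660433, -4163958/660433]
step 2: P̄ = F·P·Fᵀ + Q = [32171865/660433 52445229/660433 52679388/660433; 52445229/660433 174699696/660433 172595004/660433; 52679388/660433 172595004/660433 175278427/660433]
step 2: y = z − H·x̄ = [902817/38849]
step 2: S = H·P̄·Hᵀ + R = [163607821/38849]
step 2: K = P̄·Hᵀ·S⁻¹ = [951354/12585217; 40858200/163607821; 40926286/163607821]
step 2: x' = x̄ + K·y = [122645561/213948689, -30892087/2781332957, -1367448336/2781332957]
step 2: P' = (I − K·H)·P̄ = [5273454981/213948689 -19712643/213948689 27799152/213948689; -19712643/213948689 5214135984/2781332957 -4866841284/2781332957; 27799152/213948689 -4866841284/2781332957 5214714715/2781332957]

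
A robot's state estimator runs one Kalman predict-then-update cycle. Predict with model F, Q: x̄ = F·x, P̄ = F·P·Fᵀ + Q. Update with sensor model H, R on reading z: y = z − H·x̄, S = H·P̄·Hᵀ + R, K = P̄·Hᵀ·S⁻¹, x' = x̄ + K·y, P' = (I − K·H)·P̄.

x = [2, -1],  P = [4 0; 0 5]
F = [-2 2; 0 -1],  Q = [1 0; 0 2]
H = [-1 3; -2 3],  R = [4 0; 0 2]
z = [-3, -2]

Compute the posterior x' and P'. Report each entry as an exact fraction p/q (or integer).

x' = [-2663/3083, -3788/3083]
P' = [8882/3083 4690/3083; 4690/3083 2918/3083]

x̄ = F·x = [-6, 1]
P̄ = F·P·Fᵀ + Q = [37 -10; -10 7]
y = z − H·x̄ = [-12, -17]
S = H·P̄·Hᵀ + R = [164 227; 227 333]
K = P̄·Hᵀ·S⁻¹ = [1297/3083 -1847/3083; 1016/3083 -313/3083]
x' = x̄ + K·y = [-2663/3083, -3788/3083]
P' = (I − K·H)·P̄ = [8882/3083 4690/3083; 4690/3083 2918/3083]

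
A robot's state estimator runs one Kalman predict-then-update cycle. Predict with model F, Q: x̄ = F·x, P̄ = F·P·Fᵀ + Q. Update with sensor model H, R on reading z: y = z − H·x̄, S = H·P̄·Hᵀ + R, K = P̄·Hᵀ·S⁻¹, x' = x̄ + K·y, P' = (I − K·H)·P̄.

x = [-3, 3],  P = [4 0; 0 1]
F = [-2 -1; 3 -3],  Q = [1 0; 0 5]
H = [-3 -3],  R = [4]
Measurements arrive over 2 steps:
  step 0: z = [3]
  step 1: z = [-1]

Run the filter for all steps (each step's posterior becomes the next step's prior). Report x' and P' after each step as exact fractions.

step 0: x' = [24/17, -45/17], P' = [4203/238 -4215/238; -4215/238 4331/238]
step 1: x' = [8016/3995, -6639/3995], P' = [419151/139825 -430779/139825; -430779/139825 504491/139825]

step 0: x̄ = F·x = [3, -18]
step 0: P̄ = F·P·Fᵀ + Q = [18 -21; -21 50]
step 0: y = z − H·x̄ = [-42]
step 0: S = H·P̄·Hᵀ + R = [238]
step 0: K = P̄·Hᵀ·S⁻¹ = [9/238; -87/238]
step 0: x' = x̄ + K·y = [24/17, -45/17]
step 0: P' = (I − K·H)·P̄ = [4203/238 -4215/238; -4215/238 4331/238]
step 1: x̄ = F·x = [-3/17, 207/17]
step 1: P̄ = F·P·Fᵀ + Q = [4521/238 -12435/119; -12435/119 76933/119]
step 1: y = z − H·x̄ = [35]
step 1: S = H·P̄·Hᵀ + R = [8225/2]
step 1: K = P̄·Hᵀ·S⁻¹ = [513/8225; -3252/8225]
step 1: x' = x̄ + K·y = [8016/3995, -6639/3995]
step 1: P' = (I − K·H)·P̄ = [419151/139825 -430779/139825; -430779/139825 504491/139825]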